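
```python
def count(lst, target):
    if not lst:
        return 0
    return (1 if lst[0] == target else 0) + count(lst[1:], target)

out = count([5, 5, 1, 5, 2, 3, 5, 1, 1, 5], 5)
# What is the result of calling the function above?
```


count([5, 5, 1, 5, 2, 3, 5, 1, 1, 5], 5)
lst[0]=5 == 5: 1 + count([5, 1, 5, 2, 3, 5, 1, 1, 5], 5)
lst[0]=5 == 5: 1 + count([1, 5, 2, 3, 5, 1, 1, 5], 5)
lst[0]=1 != 5: 0 + count([5, 2, 3, 5, 1, 1, 5], 5)
lst[0]=5 == 5: 1 + count([2, 3, 5, 1, 1, 5], 5)
lst[0]=2 != 5: 0 + count([3, 5, 1, 1, 5], 5)
lst[0]=3 != 5: 0 + count([5, 1, 1, 5], 5)
lst[0]=5 == 5: 1 + count([1, 1, 5], 5)
lst[0]=1 != 5: 0 + count([1, 5], 5)
lst[0]=1 != 5: 0 + count([5], 5)
lst[0]=5 == 5: 1 + count([], 5)
= 5


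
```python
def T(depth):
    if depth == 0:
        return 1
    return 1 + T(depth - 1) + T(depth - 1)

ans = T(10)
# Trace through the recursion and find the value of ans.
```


T(10)
= 1 + T(9) + T(9)
= 1 + 2 * T(9)
T(k) = 2^(k+1) - 1
T(0) = 1
T(1) = 3
T(2) = 7
T(3) = 15
T(4) = 31
T(10) = 2^11 - 1 = 2047


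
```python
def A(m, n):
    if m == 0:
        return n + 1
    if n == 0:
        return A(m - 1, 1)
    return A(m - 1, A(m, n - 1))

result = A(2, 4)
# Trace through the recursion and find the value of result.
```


A(2, 4)
= A(1, A(2, 3))
First compute A(2, 3) = 9
= A(1, 9)
= 11


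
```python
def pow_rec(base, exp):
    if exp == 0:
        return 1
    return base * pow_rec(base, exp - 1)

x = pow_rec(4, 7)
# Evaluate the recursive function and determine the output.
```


pow_rec(4, 7)
= 4 * pow_rec(4, 6)
= 4 * 4 * pow_rec(4, 5)
= 4 * 4 * 4 * pow_rec(4, 4)
= 4 * 4 * 4 * 4 * pow_rec(4, 3)
= 4 * 4 * 4 * 4 * 4 * pow_rec(4, 2)
= 4 * 4 * 4 * 4 * 4 * 4 * pow_rec(4, 1)
= 4 * 4 * 4 * 4 * 4 * 4 * 4 * pow_rec(4, 0)
= 4 * 4 * 4 * 4 * 4 * 4 * 4 * 1
= 16384


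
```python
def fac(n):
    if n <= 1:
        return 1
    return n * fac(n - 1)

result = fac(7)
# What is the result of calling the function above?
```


fac(7)
= 7 * fac(6)
= 7 * 6 * fac(5)
= 7 * 6 * 5 * fac(4)
= 7 * 6 * 5 * 4 * fac(3)
= 7 * 6 * 5 * 4 * 3 * fac(2)
= 7 * 6 * 5 * 4 * 3 * 2 * fac(1)
= 7 * 6 * 5 * 4 * 3 * 2 * 1
= 5040


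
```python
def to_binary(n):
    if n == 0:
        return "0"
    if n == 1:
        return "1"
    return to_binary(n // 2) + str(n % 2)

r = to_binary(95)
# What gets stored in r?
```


to_binary(95)
= to_binary(47) + "1"
= to_binary(23) + "1" + "1"
= to_binary(11) + "1" + "1" + "1"
= to_binary(5) + "1" + "1" + "1" + "1"
= to_binary(2) + "1" + "1" + "1" + "1" + "1"
= to_binary(1) + "0" + "1" + "1" + "1" + "1" + "1"
= "1" + "0" + "1" + "1" + "1" + "1" + "1"
= "1011111"


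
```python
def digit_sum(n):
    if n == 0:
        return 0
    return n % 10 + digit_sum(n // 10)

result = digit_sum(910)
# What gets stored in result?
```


digit_sum(910)
= 0 + digit_sum(91)
= 0 + 1 + digit_sum(9)
= 0 + 1 + 9 + digit_sum(0)
= 0 + 1 + 9 + 0
= 10


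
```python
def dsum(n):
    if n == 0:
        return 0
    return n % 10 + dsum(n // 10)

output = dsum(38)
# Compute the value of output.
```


dsum(38)
= 8 + dsum(3)
= 8 + 3 + dsum(0)
= 8 + 3 + 0
= 11


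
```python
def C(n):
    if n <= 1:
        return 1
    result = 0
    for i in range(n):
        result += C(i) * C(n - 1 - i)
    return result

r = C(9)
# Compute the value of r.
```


C(9)
= sum of C(i) * C(9-1-i) for i in 0..8
First compute sub-values bottom-up:
  C(0) = 1, C(1) = 1
  C(2) = 1*1 + 1*1 = 2
  C(3) = 1*2 + 1*1 + 2*1 = 5
  C(4) = 1*5 + 1*2 + 2*1 + 5*1 = 14
  C(5) = 1*14 + 1*5 + 2*2 + 5*1 + 14*1 = 42
  C(6) = 1*42 + 1*14 + 2*5 + 5*2 + 14*1 + 42*1 = 132
  C(7) = 1*132 + 1*42 + 2*14 + 5*5 + 14*2 + 42*1 + 132*1 = 429
  C(8) = 1*429 + 1*132 + 2*42 + 5*14 + 14*5 + 42*2 + 132*1 + 429*1 = 1430
Now C(9):
  C(0)*C(8) = 1*1430 = 1430
  C(1)*C(7) = 1*429 = 429
  C(2)*C(6) = 2*132 = 264
  C(3)*C(5) = 5*42 = 210
  C(4)*C(4) = 14*14 = 196
  C(5)*C(3) = 42*5 = 210
  C(6)*C(2) = 132*2 = 264
  C(7)*C(1) = 429*1 = 429
  C(8)*C(0) = 1430*1 = 1430
= 1430 + 429 + 264 + 210 + 196 + 210 + 264 + 429 + 1430
= 4862


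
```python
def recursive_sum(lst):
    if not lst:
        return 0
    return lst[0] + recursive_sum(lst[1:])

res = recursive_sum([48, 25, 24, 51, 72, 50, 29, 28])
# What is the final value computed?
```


recursive_sum([48, 25, 24, 51, 72, 50, 29, 28])
= 48 + recursive_sum([25, 24, 51, 72, 50, 29, 28])
= 48 + 25 + recursive_sum([24, 51, 72, 50, 29, 28])
= 48 + 25 + 24 + recursive_sum([51, 72, 50, 29, 28])
= 48 + 25 + 24 + 51 + recursive_sum([72, 50, 29, 28])
= 48 + 25 + 24 + 51 + 72 + recursive_sum([50, 29, 28])
= 48 + 25 + 24 + 51 + 72 + 50 + recursive_sum([29, 28])
= 48 + 25 + 24 + 51 + 72 + 50 + 29 + recursive_sum([28])
= 48 + 25 + 24 + 51 + 72 + 50 + 29 + 28 + recursive_sum([])
= 48 + 25 + 24 + 51 + 72 + 50 + 29 + 28 + 0
= 327


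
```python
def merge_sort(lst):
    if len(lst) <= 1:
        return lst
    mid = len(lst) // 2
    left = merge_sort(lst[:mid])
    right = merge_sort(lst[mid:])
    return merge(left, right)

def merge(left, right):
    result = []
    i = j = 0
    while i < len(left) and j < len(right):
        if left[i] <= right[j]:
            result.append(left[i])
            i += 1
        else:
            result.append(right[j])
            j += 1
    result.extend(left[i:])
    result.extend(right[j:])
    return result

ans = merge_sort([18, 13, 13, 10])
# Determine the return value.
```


merge_sort([18, 13, 13, 10])
Split into [18, 13] and [13, 10]
Left sorted: [13, 18]
Right sorted: [10, 13]
Merge [13, 18] and [10, 13]
= [10, 13, 13, 18]


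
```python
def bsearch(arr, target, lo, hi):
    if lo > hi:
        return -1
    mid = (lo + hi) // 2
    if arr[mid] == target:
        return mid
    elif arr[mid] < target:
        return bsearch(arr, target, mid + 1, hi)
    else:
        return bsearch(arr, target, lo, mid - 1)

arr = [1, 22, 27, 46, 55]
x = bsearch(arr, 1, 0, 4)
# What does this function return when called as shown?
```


bsearch(arr, 1, 0, 4)
lo=0, hi=4, mid=2, arr[mid]=27
27 > 1, search left half
lo=0, hi=1, mid=0, arr[mid]=1
arr[0] == 1, found at index 0
= 0


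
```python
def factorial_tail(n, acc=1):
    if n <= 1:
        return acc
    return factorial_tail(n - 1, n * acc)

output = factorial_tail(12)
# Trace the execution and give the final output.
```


factorial_tail(12, 1)
= factorial_tail(11, 12 * 1) = factorial_tail(11, 12)
= factorial_tail(10, 11 * 12) = factorial_tail(10, 132)
= factorial_tail(9, 10 * 132) = factorial_tail(9, 1320)
= factorial_tail(8, 9 * 1320) = factorial_tail(8, 11880)
= factorial_tail(7, 8 * 11880) = factorial_tail(7, 95040)
= factorial_tail(6, 7 * 95040) = factorial_tail(6, 665280)
= factorial_tail(5, 6 * 665280) = factorial_tail(5, 3991680)
= factorial_tail(4, 5 * 3991680) = factorial_tail(4, 19958400)
= factorial_tail(3, 4 * 19958400) = factorial_tail(3, 79833600)
= factorial_tail(2, 3 * 79833600) = factorial_tail(2, 239500800)
= factorial_tail(1, 2 * 239500800) = factorial_tail(1, 479001600)
n <= 1, return acc = 479001600


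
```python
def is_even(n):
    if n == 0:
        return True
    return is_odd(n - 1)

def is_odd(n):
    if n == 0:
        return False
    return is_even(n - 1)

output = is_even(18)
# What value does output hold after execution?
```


is_even(18)
= is_odd(17)
= is_even(16)
= is_odd(15)
= is_even(14)
= is_odd(13)
= is_even(12)
= is_odd(11)
= is_even(10)
= is_odd(9)
= is_even(8)
= is_odd(7)
= is_even(6)
= is_odd(5)
= is_even(4)
= is_odd(3)
= is_even(2)
= is_odd(1)
= is_even(0)
n == 0: return True
= True


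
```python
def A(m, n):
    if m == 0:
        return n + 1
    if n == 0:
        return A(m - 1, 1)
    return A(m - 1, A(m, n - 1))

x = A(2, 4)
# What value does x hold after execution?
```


A(2, 4)
= A(1, A(2, 3))
First compute A(2, 3) = 9
= A(1, 9)
= 11


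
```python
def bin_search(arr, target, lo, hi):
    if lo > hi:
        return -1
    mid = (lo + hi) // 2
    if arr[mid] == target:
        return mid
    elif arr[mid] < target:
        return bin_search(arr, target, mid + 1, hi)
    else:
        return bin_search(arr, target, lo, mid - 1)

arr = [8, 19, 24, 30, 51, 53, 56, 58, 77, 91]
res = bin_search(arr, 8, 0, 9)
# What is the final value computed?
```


bin_search(arr, 8, 0, 9)
lo=0, hi=9, mid=4, arr[mid]=51
51 > 8, search left half
lo=0, hi=3, mid=1, arr[mid]=19
19 > 8, search left half
lo=0, hi=0, mid=0, arr[mid]=8
arr[0] == 8, found at index 0
= 0


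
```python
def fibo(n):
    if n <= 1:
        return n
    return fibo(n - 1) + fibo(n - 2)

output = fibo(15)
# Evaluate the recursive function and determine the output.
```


fibo(15)
= fibo(14) + fibo(13)
= (fibo(13) + fibo(12)) + fibo(13)
Computing bottom-up: fibo(0)=0, fibo(1)=1, fibo(2)=1, fibo(3)=2, fibo(4)=3, fibo(5)=5, fibo(6)=8, fibo(7)=13, fibo(8)=21, fibo(9)=34, fibo(10)=55, fibo(11)=89, fibo(12)=144, fibo(13)=233, fibo(14)=377, fibo(15)=610
= 610


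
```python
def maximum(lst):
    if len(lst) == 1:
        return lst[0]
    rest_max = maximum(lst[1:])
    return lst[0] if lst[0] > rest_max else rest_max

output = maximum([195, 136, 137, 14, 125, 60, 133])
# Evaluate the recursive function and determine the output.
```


maximum([195, 136, 137, 14, 125, 60, 133])
= compare 195 with maximum([136, 137, 14, 125, 60, 133])
= compare 136 with maximum([137, 14, 125, 60, 133])
= compare 137 with maximum([14, 125, 60, 133])
= compare 14 with maximum([125, 60, 133])
= compare 125 with maximum([60, 133])
= compare 60 with maximum([133])
Base: maximum([133]) = 133
compare 60 with 133: max = 133
compare 125 with 133: max = 133
compare 14 with 133: max = 133
compare 137 with 133: max = 137
compare 136 with 137: max = 137
compare 195 with 137: max = 195
= 195


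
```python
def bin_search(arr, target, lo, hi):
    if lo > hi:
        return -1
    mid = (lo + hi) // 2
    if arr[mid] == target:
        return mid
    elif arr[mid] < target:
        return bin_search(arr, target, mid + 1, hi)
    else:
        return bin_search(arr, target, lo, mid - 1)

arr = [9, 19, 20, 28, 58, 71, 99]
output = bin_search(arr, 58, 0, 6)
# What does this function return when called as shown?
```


bin_search(arr, 58, 0, 6)
lo=0, hi=6, mid=3, arr[mid]=28
28 < 58, search right half
lo=4, hi=6, mid=5, arr[mid]=71
71 > 58, search left half
lo=4, hi=4, mid=4, arr[mid]=58
arr[4] == 58, found at index 4
= 4


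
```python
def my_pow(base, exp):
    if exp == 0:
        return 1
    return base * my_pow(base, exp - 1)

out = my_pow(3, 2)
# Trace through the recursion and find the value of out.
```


my_pow(3, 2)
= 3 * my_pow(3, 1)
= 3 * 3 * my_pow(3, 0)
= 3 * 3 * 1
= 9


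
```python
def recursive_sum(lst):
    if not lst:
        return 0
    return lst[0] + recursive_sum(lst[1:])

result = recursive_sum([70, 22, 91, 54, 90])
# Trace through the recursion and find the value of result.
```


recursive_sum([70, 22, 91, 54, 90])
= 70 + recursive_sum([22, 91, 54, 90])
= 70 + 22 + recursive_sum([91, 54, 90])
= 70 + 22 + 91 + recursive_sum([54, 90])
= 70 + 22 + 91 + 54 + recursive_sum([90])
= 70 + 22 + 91 + 54 + 90 + recursive_sum([])
= 70 + 22 + 91 + 54 + 90 + 0
= 327


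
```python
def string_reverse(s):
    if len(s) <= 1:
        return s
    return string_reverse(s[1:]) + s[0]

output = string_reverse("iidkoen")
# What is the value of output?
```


string_reverse("iidkoen")
= string_reverse("idkoen") + "i"
= string_reverse("dkoen") + "i" + "i"
= string_reverse("koen") + "d" + "i" + "i"
= string_reverse("oen") + "k" + "d" + "i" + "i"
= string_reverse("en") + "o" + "k" + "d" + "i" + "i"
= string_reverse("n") + "e" + "o" + "k" + "d" + "i" + "i"
= "n" + "e" + "o" + "k" + "d" + "i" + "i"
= "neokdii"


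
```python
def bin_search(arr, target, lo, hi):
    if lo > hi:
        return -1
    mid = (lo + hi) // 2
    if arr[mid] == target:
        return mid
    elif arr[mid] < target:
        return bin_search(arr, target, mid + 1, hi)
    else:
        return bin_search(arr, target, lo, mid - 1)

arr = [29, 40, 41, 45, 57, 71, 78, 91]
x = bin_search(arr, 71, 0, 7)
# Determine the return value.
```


bin_search(arr, 71, 0, 7)
lo=0, hi=7, mid=3, arr[mid]=45
45 < 71, search right half
lo=4, hi=7, mid=5, arr[mid]=71
arr[5] == 71, found at index 5
= 5


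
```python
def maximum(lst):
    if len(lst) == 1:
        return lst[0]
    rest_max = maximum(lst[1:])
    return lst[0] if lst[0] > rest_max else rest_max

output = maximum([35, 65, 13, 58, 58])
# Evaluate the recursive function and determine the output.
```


maximum([35, 65, 13, 58, 58])
= compare 35 with maximum([65, 13, 58, 58])
= compare 65 with maximum([13, 58, 58])
= compare 13 with maximum([58, 58])
= compare 58 with maximum([58])
Base: maximum([58]) = 58
compare 58 with 58: max = 58
compare 13 with 58: max = 58
compare 65 with 58: max = 65
compare 35 with 65: max = 65
= 65


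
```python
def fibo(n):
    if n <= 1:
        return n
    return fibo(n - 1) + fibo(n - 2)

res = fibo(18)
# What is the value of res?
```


fibo(18)
= fibo(17) + fibo(16)
= (fibo(16) + fibo(15)) + fibo(16)
Computing bottom-up: fibo(0)=0, fibo(1)=1, fibo(2)=1, fibo(3)=2, fibo(4)=3, fibo(5)=5, fibo(6)=8, fibo(7)=13, fibo(8)=21, fibo(9)=34, fibo(10)=55, fibo(11)=89, fibo(12)=144, fibo(13)=233, fibo(14)=377, fibo(15)=610, fibo(16)=987, fibo(17)=1597, fibo(18)=2584
= 2584


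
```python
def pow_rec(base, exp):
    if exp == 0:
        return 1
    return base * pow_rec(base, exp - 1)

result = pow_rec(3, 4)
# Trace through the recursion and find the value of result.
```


pow_rec(3, 4)
= 3 * pow_rec(3, 3)
= 3 * 3 * pow_rec(3, 2)
= 3 * 3 * 3 * pow_rec(3, 1)
= 3 * 3 * 3 * 3 * pow_rec(3, 0)
= 3 * 3 * 3 * 3 * 1
= 81


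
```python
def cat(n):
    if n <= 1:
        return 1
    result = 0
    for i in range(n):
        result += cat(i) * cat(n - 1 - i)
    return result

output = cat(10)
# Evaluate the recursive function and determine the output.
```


cat(10)
= sum of cat(i) * cat(10-1-i) for i in 0..9
First compute sub-values bottom-up:
  cat(0) = 1, cat(1) = 1
  cat(2) = 1*1 + 1*1 = 2
  cat(3) = 1*2 + 1*1 + 2*1 = 5
  cat(4) = 1*5 + 1*2 + 2*1 + 5*1 = 14
  cat(5) = 1*14 + 1*5 + 2*2 + 5*1 + 14*1 = 42
  cat(6) = 1*42 + 1*14 + 2*5 + 5*2 + 14*1 + 42*1 = 132
  cat(7) = 1*132 + 1*42 + 2*14 + 5*5 + 14*2 + 42*1 + 132*1 = 429
  cat(8) = 1*429 + 1*132 + 2*42 + 5*14 + 14*5 + 42*2 + 132*1 + 429*1 = 1430
  cat(9) = 1*1430 + 1*429 + 2*132 + 5*42 + 14*14 + 42*5 + 132*2 + 429*1 + 1430*1 = 4862
Now cat(10):
  cat(0)*cat(9) = 1*4862 = 4862
  cat(1)*cat(8) = 1*1430 = 1430
  cat(2)*cat(7) = 2*429 = 858
  cat(3)*cat(6) = 5*132 = 660
  cat(4)*cat(5) = 14*42 = 588
  cat(5)*cat(4) = 42*14 = 588
  cat(6)*cat(3) = 132*5 = 660
  cat(7)*cat(2) = 429*2 = 858
  cat(8)*cat(1) = 1430*1 = 1430
  cat(9)*cat(0) = 4862*1 = 4862
= 4862 + 1430 + 858 + 660 + 588 + 588 + 660 + 858 + 1430 + 4862
= 16796


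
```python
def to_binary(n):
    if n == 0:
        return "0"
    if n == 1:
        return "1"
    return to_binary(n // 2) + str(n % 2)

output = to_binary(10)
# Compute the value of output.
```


to_binary(10)
= to_binary(5) + "0"
= to_binary(2) + "1" + "0"
= to_binary(1) + "0" + "1" + "0"
= "1" + "0" + "1" + "0"
= "1010"


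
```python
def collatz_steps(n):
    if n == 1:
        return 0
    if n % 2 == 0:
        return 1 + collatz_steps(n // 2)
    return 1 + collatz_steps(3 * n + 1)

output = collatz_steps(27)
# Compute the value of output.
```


collatz_steps(27)
27 is odd -> 3*27+1 = 82 -> collatz_steps(82)
82 is even -> collatz_steps(41)
41 is odd -> 3*41+1 = 124 -> collatz_steps(124)
124 is even -> collatz_steps(62)
62 is even -> collatz_steps(31)
31 is odd -> 3*31+1 = 94 -> collatz_steps(94)
94 is even -> collatz_steps(47)
47 is odd -> 3*47+1 = 142 -> collatz_steps(142)
142 is even -> collatz_steps(71)
71 is odd -> 3*71+1 = 214 -> collatz_steps(214)
214 is even -> collatz_steps(107)
107 is odd -> 3*107+1 = 322 -> collatz_steps(322)
322 is even -> collatz_steps(161)
161 is odd -> 3*161+1 = 484 -> collatz_steps(484)
484 is even -> collatz_steps(242)
242 is even -> collatz_steps(121)
121 is odd -> 3*121+1 = 364 -> collatz_steps(364)
364 is even -> collatz_steps(182)
182 is even -> collatz_steps(91)
91 is odd -> 3*91+1 = 274 -> collatz_steps(274)
274 is even -> collatz_steps(137)
137 is odd -> 3*137+1 = 412 -> collatz_steps(412)
412 is even -> collatz_steps(206)
206 is even -> collatz_steps(103)
103 is odd -> 3*103+1 = 310 -> collatz_steps(310)
310 is even -> collatz_steps(155)
155 is odd -> 3*155+1 = 466 -> collatz_steps(466)
466 is even -> collatz_steps(233)
233 is odd -> 3*233+1 = 700 -> collatz_steps(700)
700 is even -> collatz_steps(350)
350 is even -> collatz_steps(175)
175 is odd -> 3*175+1 = 526 -> collatz_steps(526)
526 is even -> collatz_steps(263)
263 is odd -> 3*263+1 = 790 -> collatz_steps(790)
790 is even -> collatz_steps(395)
395 is odd -> 3*395+1 = 1186 -> collatz_steps(1186)
1186 is even -> collatz_steps(593)
593 is odd -> 3*593+1 = 1780 -> collatz_steps(1780)
1780 is even -> collatz_steps(890)
890 is even -> collatz_steps(445)
445 is odd -> 3*445+1 = 1336 -> collatz_steps(1336)
1336 is even -> collatz_steps(668)
668 is even -> collatz_steps(334)
334 is even -> collatz_steps(167)
167 is odd -> 3*167+1 = 502 -> collatz_steps(502)
502 is even -> collatz_steps(251)
251 is odd -> 3*251+1 = 754 -> collatz_steps(754)
754 is even -> collatz_steps(377)
377 is odd -> 3*377+1 = 1132 -> collatz_steps(1132)
1132 is even -> collatz_steps(566)
566 is even -> collatz_steps(283)
283 is odd -> 3*283+1 = 850 -> collatz_steps(850)
850 is even -> collatz_steps(425)
425 is odd -> 3*425+1 = 1276 -> collatz_steps(1276)
1276 is even -> collatz_steps(638)
638 is even -> collatz_steps(319)
319 is odd -> 3*319+1 = 958 -> collatz_steps(958)
958 is even -> collatz_steps(479)
479 is odd -> 3*479+1 = 1438 -> collatz_steps(1438)
1438 is even -> collatz_steps(719)
719 is odd -> 3*719+1 = 2158 -> collatz_steps(2158)
2158 is even -> collatz_steps(1079)
1079 is odd -> 3*1079+1 = 3238 -> collatz_steps(3238)
3238 is even -> collatz_steps(1619)
1619 is odd -> 3*1619+1 = 4858 -> collatz_steps(4858)
4858 is even -> collatz_steps(2429)
2429 is odd -> 3*2429+1 = 7288 -> collatz_steps(7288)
7288 is even -> collatz_steps(3644)
3644 is even -> collatz_steps(1822)
1822 is even -> collatz_steps(911)
911 is odd -> 3*911+1 = 2734 -> collatz_steps(2734)
2734 is even -> collatz_steps(1367)
1367 is odd -> 3*1367+1 = 4102 -> collatz_steps(4102)
4102 is even -> collatz_steps(2051)
2051 is odd -> 3*2051+1 = 6154 -> collatz_steps(6154)
6154 is even -> collatz_steps(3077)
3077 is odd -> 3*3077+1 = 9232 -> collatz_steps(9232)
9232 is even -> collatz_steps(4616)
4616 is even -> collatz_steps(2308)
2308 is even -> collatz_steps(1154)
1154 is even -> collatz_steps(577)
577 is odd -> 3*577+1 = 1732 -> collatz_steps(1732)
1732 is even -> collatz_steps(866)
866 is even -> collatz_steps(433)
433 is odd -> 3*433+1 = 1300 -> collatz_steps(1300)
1300 is even -> collatz_steps(650)
650 is even -> collatz_steps(325)
325 is odd -> 3*325+1 = 976 -> collatz_steps(976)
976 is even -> collatz_steps(488)
488 is even -> collatz_steps(244)
244 is even -> collatz_steps(122)
122 is even -> collatz_steps(61)
61 is odd -> 3*61+1 = 184 -> collatz_steps(184)
184 is even -> collatz_steps(92)
92 is even -> collatz_steps(46)
46 is even -> collatz_steps(23)
23 is odd -> 3*23+1 = 70 -> collatz_steps(70)
70 is even -> collatz_steps(35)
35 is odd -> 3*35+1 = 106 -> collatz_steps(106)
106 is even -> collatz_steps(53)
53 is odd -> 3*53+1 = 160 -> collatz_steps(160)
160 is even -> collatz_steps(80)
80 is even -> collatz_steps(40)
40 is even -> collatz_steps(20)
20 is even -> collatz_steps(10)
10 is even -> collatz_steps(5)
5 is odd -> 3*5+1 = 16 -> collatz_steps(16)
16 is even -> collatz_steps(8)
8 is even -> collatz_steps(4)
4 is even -> collatz_steps(2)
2 is even -> collatz_steps(1)
Reached 1 after 111 steps
= 111


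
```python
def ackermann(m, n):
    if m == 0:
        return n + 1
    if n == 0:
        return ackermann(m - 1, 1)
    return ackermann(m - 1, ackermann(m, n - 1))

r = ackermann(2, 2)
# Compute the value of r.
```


ackermann(2, 2)
= ackermann(1, ackermann(2, 1))
First compute ackermann(2, 1) = 5
= ackermann(1, 5)
= 7


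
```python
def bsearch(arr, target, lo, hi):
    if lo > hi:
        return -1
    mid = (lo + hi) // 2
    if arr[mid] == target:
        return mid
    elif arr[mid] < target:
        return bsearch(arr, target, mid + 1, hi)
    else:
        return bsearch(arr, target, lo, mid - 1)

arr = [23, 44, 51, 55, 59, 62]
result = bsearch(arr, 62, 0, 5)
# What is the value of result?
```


bsearch(arr, 62, 0, 5)
lo=0, hi=5, mid=2, arr[mid]=51
51 < 62, search right half
lo=3, hi=5, mid=4, arr[mid]=59
59 < 62, search right half
lo=5, hi=5, mid=5, arr[mid]=62
arr[5] == 62, found at index 5
= 5


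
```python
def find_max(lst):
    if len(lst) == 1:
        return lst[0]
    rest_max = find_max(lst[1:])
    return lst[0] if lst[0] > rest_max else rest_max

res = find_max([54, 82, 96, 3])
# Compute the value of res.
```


find_max([54, 82, 96, 3])
= compare 54 with find_max([82, 96, 3])
= compare 82 with find_max([96, 3])
= compare 96 with find_max([3])
Base: find_max([3]) = 3
compare 96 with 3: max = 96
compare 82 with 96: max = 96
compare 54 with 96: max = 96
= 96


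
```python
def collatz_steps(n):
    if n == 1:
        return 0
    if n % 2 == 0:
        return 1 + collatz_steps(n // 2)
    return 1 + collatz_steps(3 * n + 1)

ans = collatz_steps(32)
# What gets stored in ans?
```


collatz_steps(32)
32 is even -> collatz_steps(16)
16 is even -> collatz_steps(8)
8 is even -> collatz_steps(4)
4 is even -> collatz_steps(2)
2 is even -> collatz_steps(1)
Reached 1 after 5 steps
= 5


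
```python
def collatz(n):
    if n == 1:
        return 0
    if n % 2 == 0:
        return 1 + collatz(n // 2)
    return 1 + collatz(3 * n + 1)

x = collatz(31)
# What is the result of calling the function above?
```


collatz(31)
31 is odd -> 3*31+1 = 94 -> collatz(94)
94 is even -> collatz(47)
47 is odd -> 3*47+1 = 142 -> collatz(142)
142 is even -> collatz(71)
71 is odd -> 3*71+1 = 214 -> collatz(214)
214 is even -> collatz(107)
107 is odd -> 3*107+1 = 322 -> collatz(322)
322 is even -> collatz(161)
161 is odd -> 3*161+1 = 484 -> collatz(484)
484 is even -> collatz(242)
242 is even -> collatz(121)
121 is odd -> 3*121+1 = 364 -> collatz(364)
364 is even -> collatz(182)
182 is even -> collatz(91)
91 is odd -> 3*91+1 = 274 -> collatz(274)
274 is even -> collatz(137)
137 is odd -> 3*137+1 = 412 -> collatz(412)
412 is even -> collatz(206)
206 is even -> collatz(103)
103 is odd -> 3*103+1 = 310 -> collatz(310)
310 is even -> collatz(155)
155 is odd -> 3*155+1 = 466 -> collatz(466)
466 is even -> collatz(233)
233 is odd -> 3*233+1 = 700 -> collatz(700)
700 is even -> collatz(350)
350 is even -> collatz(175)
175 is odd -> 3*175+1 = 526 -> collatz(526)
526 is even -> collatz(263)
263 is odd -> 3*263+1 = 790 -> collatz(790)
790 is even -> collatz(395)
395 is odd -> 3*395+1 = 1186 -> collatz(1186)
1186 is even -> collatz(593)
593 is odd -> 3*593+1 = 1780 -> collatz(1780)
1780 is even -> collatz(890)
890 is even -> collatz(445)
445 is odd -> 3*445+1 = 1336 -> collatz(1336)
1336 is even -> collatz(668)
668 is even -> collatz(334)
334 is even -> collatz(167)
167 is odd -> 3*167+1 = 502 -> collatz(502)
502 is even -> collatz(251)
251 is odd -> 3*251+1 = 754 -> collatz(754)
754 is even -> collatz(377)
377 is odd -> 3*377+1 = 1132 -> collatz(1132)
1132 is even -> collatz(566)
566 is even -> collatz(283)
283 is odd -> 3*283+1 = 850 -> collatz(850)
850 is even -> collatz(425)
425 is odd -> 3*425+1 = 1276 -> collatz(1276)
1276 is even -> collatz(638)
638 is even -> collatz(319)
319 is odd -> 3*319+1 = 958 -> collatz(958)
958 is even -> collatz(479)
479 is odd -> 3*479+1 = 1438 -> collatz(1438)
1438 is even -> collatz(719)
719 is odd -> 3*719+1 = 2158 -> collatz(2158)
2158 is even -> collatz(1079)
1079 is odd -> 3*1079+1 = 3238 -> collatz(3238)
3238 is even -> collatz(1619)
1619 is odd -> 3*1619+1 = 4858 -> collatz(4858)
4858 is even -> collatz(2429)
2429 is odd -> 3*2429+1 = 7288 -> collatz(7288)
7288 is even -> collatz(3644)
3644 is even -> collatz(1822)
1822 is even -> collatz(911)
911 is odd -> 3*911+1 = 2734 -> collatz(2734)
2734 is even -> collatz(1367)
1367 is odd -> 3*1367+1 = 4102 -> collatz(4102)
4102 is even -> collatz(2051)
2051 is odd -> 3*2051+1 = 6154 -> collatz(6154)
6154 is even -> collatz(3077)
3077 is odd -> 3*3077+1 = 9232 -> collatz(9232)
9232 is even -> collatz(4616)
4616 is even -> collatz(2308)
2308 is even -> collatz(1154)
1154 is even -> collatz(577)
577 is odd -> 3*577+1 = 1732 -> collatz(1732)
1732 is even -> collatz(866)
866 is even -> collatz(433)
433 is odd -> 3*433+1 = 1300 -> collatz(1300)
1300 is even -> collatz(650)
650 is even -> collatz(325)
325 is odd -> 3*325+1 = 976 -> collatz(976)
976 is even -> collatz(488)
488 is even -> collatz(244)
244 is even -> collatz(122)
122 is even -> collatz(61)
61 is odd -> 3*61+1 = 184 -> collatz(184)
184 is even -> collatz(92)
92 is even -> collatz(46)
46 is even -> collatz(23)
23 is odd -> 3*23+1 = 70 -> collatz(70)
70 is even -> collatz(35)
35 is odd -> 3*35+1 = 106 -> collatz(106)
106 is even -> collatz(53)
53 is odd -> 3*53+1 = 160 -> collatz(160)
160 is even -> collatz(80)
80 is even -> collatz(40)
40 is even -> collatz(20)
20 is even -> collatz(10)
10 is even -> collatz(5)
5 is odd -> 3*5+1 = 16 -> collatz(16)
16 is even -> collatz(8)
8 is even -> collatz(4)
4 is even -> collatz(2)
2 is even -> collatz(1)
Reached 1 after 106 steps
= 106


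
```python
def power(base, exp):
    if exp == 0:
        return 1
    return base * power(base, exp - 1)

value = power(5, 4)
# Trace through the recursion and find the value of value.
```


power(5, 4)
= 5 * power(5, 3)
= 5 * 5 * power(5, 2)
= 5 * 5 * 5 * power(5, 1)
= 5 * 5 * 5 * 5 * power(5, 0)
= 5 * 5 * 5 * 5 * 1
= 625


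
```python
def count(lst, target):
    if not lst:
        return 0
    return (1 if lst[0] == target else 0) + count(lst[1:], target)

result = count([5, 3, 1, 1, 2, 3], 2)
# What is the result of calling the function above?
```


count([5, 3, 1, 1, 2, 3], 2)
lst[0]=5 != 2: 0 + count([3, 1, 1, 2, 3], 2)
lst[0]=3 != 2: 0 + count([1, 1, 2, 3], 2)
lst[0]=1 != 2: 0 + count([1, 2, 3], 2)
lst[0]=1 != 2: 0 + count([2, 3], 2)
lst[0]=2 == 2: 1 + count([3], 2)
lst[0]=3 != 2: 0 + count([], 2)
= 1


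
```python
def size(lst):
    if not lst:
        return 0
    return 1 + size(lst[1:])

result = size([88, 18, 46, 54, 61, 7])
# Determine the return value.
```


size([88, 18, 46, 54, 61, 7])
= 1 + size([18, 46, 54, 61, 7])
= 1 + 1 + size([46, 54, 61, 7])
= 1 + 1 + 1 + size([54, 61, 7])
= 1 + 1 + 1 + 1 + size([61, 7])
= 1 + 1 + 1 + 1 + 1 + size([7])
= 1 + 1 + 1 + 1 + 1 + 1 + size([])
= 1 + 1 + 1 + 1 + 1 + 1 + 0
= 6


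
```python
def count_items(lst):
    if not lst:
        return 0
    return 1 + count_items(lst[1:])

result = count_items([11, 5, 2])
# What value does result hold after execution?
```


count_items([11, 5, 2])
= 1 + count_items([5, 2])
= 1 + 1 + count_items([2])
= 1 + 1 + 1 + count_items([])
= 1 + 1 + 1 + 0
= 3


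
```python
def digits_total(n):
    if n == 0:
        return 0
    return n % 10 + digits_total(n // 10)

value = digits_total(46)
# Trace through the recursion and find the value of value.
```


digits_total(46)
= 6 + digits_total(4)
= 6 + 4 + digits_total(0)
= 6 + 4 + 0
= 10


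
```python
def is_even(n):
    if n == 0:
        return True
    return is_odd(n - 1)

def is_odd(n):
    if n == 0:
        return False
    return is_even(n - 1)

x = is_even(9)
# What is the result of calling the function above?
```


is_even(9)
= is_odd(8)
= is_even(7)
= is_odd(6)
= is_even(5)
= is_odd(4)
= is_even(3)
= is_odd(2)
= is_even(1)
= is_odd(0)
n == 0: return False
= False


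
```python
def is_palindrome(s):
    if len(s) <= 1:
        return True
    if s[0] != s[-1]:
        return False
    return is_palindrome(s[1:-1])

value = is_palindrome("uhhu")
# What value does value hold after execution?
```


is_palindrome("uhhu")
"uhhu": s[0]='u' == s[-1]='u' -> is_palindrome("hh")
"hh": s[0]='h' == s[-1]='h' -> is_palindrome("")
"": len <= 1 -> True
= True


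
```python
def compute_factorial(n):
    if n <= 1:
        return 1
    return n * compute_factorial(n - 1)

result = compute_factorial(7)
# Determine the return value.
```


compute_factorial(7)
= 7 * compute_factorial(6)
= 7 * 6 * compute_factorial(5)
= 7 * 6 * 5 * compute_factorial(4)
= 7 * 6 * 5 * 4 * compute_factorial(3)
= 7 * 6 * 5 * 4 * 3 * compute_factorial(2)
= 7 * 6 * 5 * 4 * 3 * 2 * compute_factorial(1)
= 7 * 6 * 5 * 4 * 3 * 2 * 1
= 5040


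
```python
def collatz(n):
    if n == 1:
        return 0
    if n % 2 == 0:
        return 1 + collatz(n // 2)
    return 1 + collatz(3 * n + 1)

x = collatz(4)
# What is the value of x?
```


collatz(4)
4 is even -> collatz(2)
2 is even -> collatz(1)
Reached 1 after 2 steps
= 2


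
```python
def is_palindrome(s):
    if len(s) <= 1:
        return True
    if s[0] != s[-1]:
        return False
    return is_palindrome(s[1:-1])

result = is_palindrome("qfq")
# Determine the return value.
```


is_palindrome("qfq")
"qfq": s[0]='q' == s[-1]='q' -> is_palindrome("f")
"f": len <= 1 -> True
= True


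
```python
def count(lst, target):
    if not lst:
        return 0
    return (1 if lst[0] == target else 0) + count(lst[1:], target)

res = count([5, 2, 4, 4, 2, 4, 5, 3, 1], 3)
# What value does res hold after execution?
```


count([5, 2, 4, 4, 2, 4, 5, 3, 1], 3)
lst[0]=5 != 3: 0 + count([2, 4, 4, 2, 4, 5, 3, 1], 3)
lst[0]=2 != 3: 0 + count([4, 4, 2, 4, 5, 3, 1], 3)
lst[0]=4 != 3: 0 + count([4, 2, 4, 5, 3, 1], 3)
lst[0]=4 != 3: 0 + count([2, 4, 5, 3, 1], 3)
lst[0]=2 != 3: 0 + count([4, 5, 3, 1], 3)
lst[0]=4 != 3: 0 + count([5, 3, 1], 3)
lst[0]=5 != 3: 0 + count([3, 1], 3)
lst[0]=3 == 3: 1 + count([1], 3)
lst[0]=1 != 3: 0 + count([], 3)
= 1


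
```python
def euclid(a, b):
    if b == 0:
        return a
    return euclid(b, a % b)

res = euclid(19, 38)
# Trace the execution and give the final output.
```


euclid(19, 38)
= euclid(38, 19 % 38) = euclid(38, 19)
= euclid(19, 38 % 19) = euclid(19, 0)
b == 0, return a = 19


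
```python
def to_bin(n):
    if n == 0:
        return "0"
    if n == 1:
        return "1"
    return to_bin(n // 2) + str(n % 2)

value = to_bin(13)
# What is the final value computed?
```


to_bin(13)
= to_bin(6) + "1"
= to_bin(3) + "0" + "1"
= to_bin(1) + "1" + "0" + "1"
= "1" + "1" + "0" + "1"
= "1101"


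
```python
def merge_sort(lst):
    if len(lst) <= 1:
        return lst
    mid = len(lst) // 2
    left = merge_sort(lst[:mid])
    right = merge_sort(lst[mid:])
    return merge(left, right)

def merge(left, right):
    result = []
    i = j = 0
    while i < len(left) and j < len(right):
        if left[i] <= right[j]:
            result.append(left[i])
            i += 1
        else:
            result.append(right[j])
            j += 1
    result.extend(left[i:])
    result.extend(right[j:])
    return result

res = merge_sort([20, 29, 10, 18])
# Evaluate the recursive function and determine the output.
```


merge_sort([20, 29, 10, 18])
Split into [20, 29] and [10, 18]
Left sorted: [20, 29]
Right sorted: [10, 18]
Merge [20, 29] and [10, 18]
= [10, 18, 20, 29]


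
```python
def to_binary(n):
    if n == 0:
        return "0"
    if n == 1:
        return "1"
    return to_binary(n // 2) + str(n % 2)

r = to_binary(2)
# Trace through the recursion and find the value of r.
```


to_binary(2)
= to_binary(1) + "0"
= "1" + "0"
= "10"


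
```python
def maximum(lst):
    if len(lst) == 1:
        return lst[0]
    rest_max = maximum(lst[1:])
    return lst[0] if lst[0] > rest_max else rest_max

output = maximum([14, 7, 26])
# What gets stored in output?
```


maximum([14, 7, 26])
= compare 14 with maximum([7, 26])
= compare 7 with maximum([26])
Base: maximum([26]) = 26
compare 7 with 26: max = 26
compare 14 with 26: max = 26
= 26


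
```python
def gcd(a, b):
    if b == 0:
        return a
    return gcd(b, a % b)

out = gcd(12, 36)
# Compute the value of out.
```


gcd(12, 36)
= gcd(36, 12 % 36) = gcd(36, 12)
= gcd(12, 36 % 12) = gcd(12, 0)
b == 0, return a = 12


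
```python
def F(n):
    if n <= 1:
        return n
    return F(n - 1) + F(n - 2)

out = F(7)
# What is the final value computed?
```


F(7)
= F(6) + F(5)
= (F(5) + F(4)) + F(5)
Computing bottom-up: F(0)=0, F(1)=1, F(2)=1, F(3)=2, F(4)=3, F(5)=5, F(6)=8, F(7)=13
= 13


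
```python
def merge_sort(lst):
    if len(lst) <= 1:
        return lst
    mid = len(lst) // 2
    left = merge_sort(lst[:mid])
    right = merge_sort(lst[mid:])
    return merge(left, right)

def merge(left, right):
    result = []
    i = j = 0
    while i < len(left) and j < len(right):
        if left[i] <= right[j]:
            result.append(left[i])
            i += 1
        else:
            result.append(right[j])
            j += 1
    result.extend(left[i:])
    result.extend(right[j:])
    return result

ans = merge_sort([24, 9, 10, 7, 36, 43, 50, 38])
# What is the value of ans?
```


merge_sort([24, 9, 10, 7, 36, 43, 50, 38])
Split into [24, 9, 10, 7] and [36, 43, 50, 38]
Left sorted: [7, 9, 10, 24]
Right sorted: [36, 38, 43, 50]
Merge [7, 9, 10, 24] and [36, 38, 43, 50]
= [7, 9, 10, 24, 36, 38, 43, 50]


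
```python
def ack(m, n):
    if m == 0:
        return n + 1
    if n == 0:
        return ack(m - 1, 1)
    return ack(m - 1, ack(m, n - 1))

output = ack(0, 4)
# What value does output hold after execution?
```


ack(0, 4)
m == 0: return 4 + 1 = 5
= 5


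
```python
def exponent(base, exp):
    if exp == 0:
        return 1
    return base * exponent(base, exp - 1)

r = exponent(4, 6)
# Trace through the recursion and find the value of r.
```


exponent(4, 6)
= 4 * exponent(4, 5)
= 4 * 4 * exponent(4, 4)
= 4 * 4 * 4 * exponent(4, 3)
= 4 * 4 * 4 * 4 * exponent(4, 2)
= 4 * 4 * 4 * 4 * 4 * exponent(4, 1)
= 4 * 4 * 4 * 4 * 4 * 4 * exponent(4, 0)
= 4 * 4 * 4 * 4 * 4 * 4 * 1
= 4096


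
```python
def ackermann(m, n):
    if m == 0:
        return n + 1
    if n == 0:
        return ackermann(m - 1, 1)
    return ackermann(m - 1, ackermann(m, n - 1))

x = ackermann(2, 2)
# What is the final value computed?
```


ackermann(2, 2)
= ackermann(1, ackermann(2, 1))
First compute ackermann(2, 1) = 5
= ackermann(1, 5)
= 7


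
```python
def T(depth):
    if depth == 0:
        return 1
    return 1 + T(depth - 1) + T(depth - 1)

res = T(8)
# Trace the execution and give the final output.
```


T(8)
= 1 + T(7) + T(7)
= 1 + 2 * T(7)
T(k) = 2^(k+1) - 1
T(0) = 1
T(1) = 3
T(2) = 7
T(3) = 15
T(4) = 31
T(8) = 2^9 - 1 = 511


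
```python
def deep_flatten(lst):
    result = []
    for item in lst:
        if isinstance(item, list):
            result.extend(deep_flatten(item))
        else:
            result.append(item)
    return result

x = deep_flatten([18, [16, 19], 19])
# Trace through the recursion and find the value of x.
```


deep_flatten([18, [16, 19], 19])
Processing each element:
  18 is not a list -> append 18
  [16, 19] is a list -> deep_flatten recursively -> [16, 19]
  19 is not a list -> append 19
= [18, 16, 19, 19]


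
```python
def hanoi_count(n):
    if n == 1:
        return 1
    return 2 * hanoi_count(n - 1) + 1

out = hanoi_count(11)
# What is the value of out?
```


hanoi_count(11)
= 2 * hanoi_count(10) + 1
= 2 * (2 * hanoi_count(9) + 1) + 1
= 2 * (2 * (2 * hanoi_count(8) + 1) + 1) + 1
= 2 * (2 * (2 * (2 * hanoi_count(7) + 1) + 1) + 1) + 1
= 2 * (2 * (2 * (2 * (2 * hanoi_count(6) + 1) + 1) + 1) + 1) + 1
= 2 * (2 * (2 * (2 * (2 * (2 * hanoi_count(5) + 1) + 1) + 1) + 1) + 1) + 1
= 2 * (2 * (2 * (2 * (2 * (2 * (2 * hanoi_count(4) + 1) + 1) + 1) + 1) + 1) + 1) + 1
= 2 * (2 * (2 * (2 * (2 * (2 * (2 * (2 * hanoi_count(3) + 1) + 1) + 1) + 1) + 1) + 1) + 1) + 1
= 2 * (2 * (2 * (2 * (2 * (2 * (2 * (2 * (2 * hanoi_count(2) + 1) + 1) + 1) + 1) + 1) + 1) + 1) + 1) + 1
= 2 * (2 * (2 * (2 * (2 * (2 * (2 * (2 * (2 * (2 * hanoi_count(1) + 1) + 1) + 1) + 1) + 1) + 1) + 1) + 1) + 1) + 1
Now compute bottom-up:
hanoi_count(1) = 1
hanoi_count(2) = 2 * 1 + 1 = 3
hanoi_count(3) = 2 * 3 + 1 = 7
hanoi_count(4) = 2 * 7 + 1 = 15
hanoi_count(5) = 2 * 15 + 1 = 31
hanoi_count(6) = 2 * 31 + 1 = 63
hanoi_count(7) = 2 * 63 + 1 = 127
hanoi_count(8) = 2 * 127 + 1 = 255
hanoi_count(9) = 2 * 255 + 1 = 511
hanoi_count(10) = 2 * 511 + 1 = 1023
hanoi_count(11) = 2 * 1023 + 1 = 2047
= 2047


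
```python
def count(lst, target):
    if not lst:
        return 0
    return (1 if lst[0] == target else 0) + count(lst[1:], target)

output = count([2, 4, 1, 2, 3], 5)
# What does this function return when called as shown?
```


count([2, 4, 1, 2, 3], 5)
lst[0]=2 != 5: 0 + count([4, 1, 2, 3], 5)
lst[0]=4 != 5: 0 + count([1, 2, 3], 5)
lst[0]=1 != 5: 0 + count([2, 3], 5)
lst[0]=2 != 5: 0 + count([3], 5)
lst[0]=3 != 5: 0 + count([], 5)
= 0


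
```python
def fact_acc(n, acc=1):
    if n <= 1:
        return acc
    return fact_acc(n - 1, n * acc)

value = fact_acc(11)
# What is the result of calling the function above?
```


fact_acc(11, 1)
= fact_acc(10, 11 * 1) = fact_acc(10, 11)
= fact_acc(9, 10 * 11) = fact_acc(9, 110)
= fact_acc(8, 9 * 110) = fact_acc(8, 990)
= fact_acc(7, 8 * 990) = fact_acc(7, 7920)
= fact_acc(6, 7 * 7920) = fact_acc(6, 55440)
= fact_acc(5, 6 * 55440) = fact_acc(5, 332640)
= fact_acc(4, 5 * 332640) = fact_acc(4, 1663200)
= fact_acc(3, 4 * 1663200) = fact_acc(3, 6652800)
= fact_acc(2, 3 * 6652800) = fact_acc(2, 19958400)
= fact_acc(1, 2 * 19958400) = fact_acc(1, 39916800)
n <= 1, return acc = 39916800


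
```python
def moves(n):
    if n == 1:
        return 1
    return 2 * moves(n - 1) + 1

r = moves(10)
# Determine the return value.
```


moves(10)
= 2 * moves(9) + 1
= 2 * (2 * moves(8) + 1) + 1
= 2 * (2 * (2 * moves(7) + 1) + 1) + 1
= 2 * (2 * (2 * (2 * moves(6) + 1) + 1) + 1) + 1
= 2 * (2 * (2 * (2 * (2 * moves(5) + 1) + 1) + 1) + 1) + 1
= 2 * (2 * (2 * (2 * (2 * (2 * moves(4) + 1) + 1) + 1) + 1) + 1) + 1
= 2 * (2 * (2 * (2 * (2 * (2 * (2 * moves(3) + 1) + 1) + 1) + 1) + 1) + 1) + 1
= 2 * (2 * (2 * (2 * (2 * (2 * (2 * (2 * moves(2) + 1) + 1) + 1) + 1) + 1) + 1) + 1) + 1
= 2 * (2 * (2 * (2 * (2 * (2 * (2 * (2 * (2 * moves(1) + 1) + 1) + 1) + 1) + 1) + 1) + 1) + 1) + 1
Now compute bottom-up:
moves(1) = 1
moves(2) = 2 * 1 + 1 = 3
moves(3) = 2 * 3 + 1 = 7
moves(4) = 2 * 7 + 1 = 15
moves(5) = 2 * 15 + 1 = 31
moves(6) = 2 * 31 + 1 = 63
moves(7) = 2 * 63 + 1 = 127
moves(8) = 2 * 127 + 1 = 255
moves(9) = 2 * 255 + 1 = 511
moves(10) = 2 * 511 + 1 = 1023
= 1023


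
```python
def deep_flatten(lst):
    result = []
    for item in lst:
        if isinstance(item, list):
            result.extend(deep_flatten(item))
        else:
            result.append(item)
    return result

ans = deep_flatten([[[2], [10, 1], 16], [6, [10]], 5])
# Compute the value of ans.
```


deep_flatten([[[2], [10, 1], 16], [6, [10]], 5])
Processing each element:
  [[2], [10, 1], 16] is a list -> deep_flatten recursively -> [2, 10, 1, 16]
  [6, [10]] is a list -> deep_flatten recursively -> [6, 10]
  5 is not a list -> append 5
= [2, 10, 1, 16, 6, 10, 5]


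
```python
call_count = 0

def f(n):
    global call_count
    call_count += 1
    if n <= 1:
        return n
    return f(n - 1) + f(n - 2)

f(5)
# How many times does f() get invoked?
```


f(5) calls f(4) and f(3); each non-base call branches into two more.
Let C(k) = total number of calls made by f(k), including the call to f(k) itself.
Base cases: C(0) = 1, C(1) = 1
Recurrence: C(k) = 1 + C(k-1) + C(k-2)
  C(2) = 1 + C(1) + C(0) = 1 + 1 + 1 = 3
  C(3) = 1 + C(2) + C(1) = 1 + 3 + 1 = 5
  C(4) = 1 + C(3) + C(2) = 1 + 5 + 3 = 9
  C(5) = 1 + C(4) + C(3) = 1 + 9 + 5 = 15
Total calls = C(5) = 15


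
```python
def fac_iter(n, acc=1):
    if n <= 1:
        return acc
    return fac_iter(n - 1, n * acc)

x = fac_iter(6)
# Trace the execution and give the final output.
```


fac_iter(6, 1)
= fac_iter(5, 6 * 1) = fac_iter(5, 6)
= fac_iter(4, 5 * 6) = fac_iter(4, 30)
= fac_iter(3, 4 * 30) = fac_iter(3, 120)
= fac_iter(2, 3 * 120) = fac_iter(2, 360)
= fac_iter(1, 2 * 360) = fac_iter(1, 720)
n <= 1, return acc = 720
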